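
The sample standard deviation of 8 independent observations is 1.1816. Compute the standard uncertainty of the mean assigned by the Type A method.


u_A = s / sqrt(n)
u_A = 1.1816 / sqrt(8)
u_A = 1.1816 / 2.8284271
u_A = 0.4178

0.4178


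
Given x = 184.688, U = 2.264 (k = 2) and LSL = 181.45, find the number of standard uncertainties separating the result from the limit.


u = U / k = 2.264 / 2 = 1.132
margin = |LSL - x| = |181.45 - 184.688| = 3.238
z = margin / u = 3.238 / 1.132
z = 2.8604

2.8604


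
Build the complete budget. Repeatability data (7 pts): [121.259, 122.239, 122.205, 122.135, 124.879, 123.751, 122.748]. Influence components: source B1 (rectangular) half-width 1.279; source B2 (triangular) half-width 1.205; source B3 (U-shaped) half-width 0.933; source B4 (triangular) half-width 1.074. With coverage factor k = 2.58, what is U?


mean = (121.259 + 122.239 + 122.205 + 122.135 + 124.879 + 123.751 + 122.748) / 7 = 122.7451429
s = sqrt(sum((x - mean)^2)/(n-1)) = 1.2037395
u_A = s / sqrt(n) = 1.2037395 / sqrt(7) = 0.45497077
u_B1 = 1.279 / sqrt(3) = 0.73843099
u_B2 = 1.205 / sqrt(6) = 0.49193919
u_B3 = 0.933 / sqrt(2) = 0.65973063
u_B4 = 1.074 / sqrt(6) = 0.43845866
uc = sqrt(0.45497077^2 + 0.73843099^2 + 0.49193919^2 + 0.65973063^2 + 0.43845866^2) = 1.2734887
U = k * uc = 2.58 * 1.2734887
U = 3.2856

3.2856


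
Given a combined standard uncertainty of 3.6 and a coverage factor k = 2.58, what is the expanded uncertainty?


U = k * uc
U = 2.58 * 3.6
U = 9.2880

9.2880


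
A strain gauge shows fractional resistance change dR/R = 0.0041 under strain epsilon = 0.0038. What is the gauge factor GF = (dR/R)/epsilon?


GF = (dR/R) / epsilon
= 0.0041 / 0.0038
= 1.0789

1.0789


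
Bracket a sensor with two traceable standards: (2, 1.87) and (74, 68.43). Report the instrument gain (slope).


slope = (y2 - y1) / (x2 - x1)
= (68.43 - 1.87) / (74 - 2)
= 66.5600 / 72
= 0.9244

0.9244


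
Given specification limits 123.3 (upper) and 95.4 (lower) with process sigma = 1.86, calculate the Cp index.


Cp = (USL - LSL) / (6 * sigma)
= (123.3 - 95.4) / (6 * 1.86)
= 27.9000 / 11.1600
= 2.5000

2.5000


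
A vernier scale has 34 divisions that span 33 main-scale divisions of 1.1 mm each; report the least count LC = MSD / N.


LC = MSD / n_div
= 1.1 / 34
= 0.0324

0.0324


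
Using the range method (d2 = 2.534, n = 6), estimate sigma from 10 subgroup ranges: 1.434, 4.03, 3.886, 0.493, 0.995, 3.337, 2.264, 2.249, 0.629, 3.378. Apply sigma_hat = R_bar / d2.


R_bar = (1.434 + 4.03 + 3.886 + 0.493 + 0.995 + 3.337 + 2.264 + 2.249 + 0.629 + 3.378) / 10
R_bar = 22.695 / 10 = 2.2695
sigma_hat = R_bar / d2 = 2.2695 / 2.534 = 0.8956

0.8956


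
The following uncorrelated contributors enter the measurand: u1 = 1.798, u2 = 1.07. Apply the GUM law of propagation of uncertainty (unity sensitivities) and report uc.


uc = sqrt(1.798^2 + 1.07^2)
uc = sqrt(4.377704)
uc = 2.0923

2.0923


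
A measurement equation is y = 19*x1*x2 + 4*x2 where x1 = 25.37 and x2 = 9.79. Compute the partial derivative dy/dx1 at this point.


y = 19*x1*x2 + 4*x2
dy/dx1 = 19*x2
Evaluate at x2 = 9.79: c1 = 19 * 9.79
c1 = 186.0100

186.0100


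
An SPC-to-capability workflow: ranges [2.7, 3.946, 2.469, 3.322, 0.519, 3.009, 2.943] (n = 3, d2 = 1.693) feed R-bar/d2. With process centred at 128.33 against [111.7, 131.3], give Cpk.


R_bar = (2.7 + 3.946 + 2.469 + 3.322 + 0.519 + 3.009 + 2.943) / 7 = 2.7011429
sigma = R_bar / d2 = 2.7011429 / 1.693 = 1.5954772
Cp = (USL - LSL)/(6*sigma) = (131.3 - 111.7)/(6*1.5954772) = 2.0475
Cpu = (131.3 - 128.33)/(3*1.5954772) = 0.6205
Cpl = (128.33 - 111.7)/(3*1.5954772) = 3.4744
Cpk = min(Cpu, Cpl) = 0.6205

0.6205


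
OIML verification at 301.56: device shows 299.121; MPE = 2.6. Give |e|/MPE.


e = indication - reference = 299.121 - 301.56 = -2.4390
|e| = 2.4390
ratio = |e| / MPE = 2.4390 / 2.6
ratio = 0.9381

0.9381


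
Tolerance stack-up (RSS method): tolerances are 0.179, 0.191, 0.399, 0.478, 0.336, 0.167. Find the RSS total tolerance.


RSS = sqrt(0.179^2 + 0.191^2 + 0.399^2 + 0.478^2 + 0.336^2 + 0.167^2)
= sqrt(0.596992)
= 0.7727

0.7727


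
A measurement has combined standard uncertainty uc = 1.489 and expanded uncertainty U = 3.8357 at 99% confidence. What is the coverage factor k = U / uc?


k = U / uc
k = 3.8357 / 1.489
k = 2.576

2.576


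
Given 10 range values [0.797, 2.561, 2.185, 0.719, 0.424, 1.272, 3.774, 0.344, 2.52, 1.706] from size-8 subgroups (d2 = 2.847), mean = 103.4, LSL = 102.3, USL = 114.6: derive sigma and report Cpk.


R_bar = (0.797 + 2.561 + 2.185 + 0.719 + 0.424 + 1.272 + 3.774 + 0.344 + 2.52 + 1.706) / 10 = 1.6302
sigma = R_bar / d2 = 1.6302 / 2.847 = 0.57260274
Cp = (USL - LSL)/(6*sigma) = (114.6 - 102.3)/(6*0.57260274) = 3.5801
Cpu = (114.6 - 103.4)/(3*0.57260274) = 6.5199
Cpl = (103.4 - 102.3)/(3*0.57260274) = 0.6404
Cpk = min(Cpu, Cpl) = 0.6404

0.6404


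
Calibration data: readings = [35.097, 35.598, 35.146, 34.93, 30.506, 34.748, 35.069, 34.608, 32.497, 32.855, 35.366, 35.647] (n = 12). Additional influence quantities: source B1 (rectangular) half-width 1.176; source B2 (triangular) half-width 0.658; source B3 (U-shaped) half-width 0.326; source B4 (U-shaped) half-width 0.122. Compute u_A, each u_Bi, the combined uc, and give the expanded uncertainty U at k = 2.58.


mean = (35.097 + 35.598 + 35.146 + 34.93 + 30.506 + 34.748 + 35.069 + 34.608 + 32.497 + 32.855 + 35.366 + 35.647) / 12 = 34.33891667
s = sqrt(sum((x - mean)^2)/(n-1)) = 1.5662758
u_A = s / sqrt(n) = 1.5662758 / sqrt(12) = 0.45214488
u_B1 = 1.176 / sqrt(3) = 0.67896392
u_B2 = 0.658 / sqrt(6) = 0.26862738
u_B3 = 0.326 / sqrt(2) = 0.23051681
u_B4 = 0.122 / sqrt(2) = 0.086267027
uc = sqrt(0.45214488^2 + 0.67896392^2 + 0.26862738^2 + 0.23051681^2 + 0.086267027^2) = 0.8934023
U = k * uc = 2.58 * 0.8934023
U = 2.3050

2.3050


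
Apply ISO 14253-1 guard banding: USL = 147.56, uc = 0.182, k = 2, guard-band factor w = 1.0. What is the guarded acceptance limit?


U = k * uc = 2 * 0.182 = 0.364
guard band g = w * U = 1.0 * 0.364 = 0.364
AL = USL - g = 147.56 - 0.364
AL = 147.1960

147.1960


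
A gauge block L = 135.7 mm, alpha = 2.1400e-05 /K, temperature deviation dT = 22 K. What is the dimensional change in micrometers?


dL = L * alpha * dT
= 135.7 * 2.1400e-05 * 22
= 0.0638876 mm
dL_um = 0.0638876 * 1000 = 63.8876 um

63.8876


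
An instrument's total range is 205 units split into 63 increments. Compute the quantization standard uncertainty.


resolution = range / divisions
resolution = 205 / 63 = 3.2539683
u_res = resolution / (2*sqrt(3))
u_res = 3.2539683 / 3.4641016
u_res = 0.9393

0.9393


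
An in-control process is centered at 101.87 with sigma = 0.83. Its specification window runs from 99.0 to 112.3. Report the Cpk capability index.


Cpu = (USL - mean) / (3*sigma) = (112.3 - 101.87) / (3*0.83) = 4.1888
Cpl = (mean - LSL) / (3*sigma) = (101.87 - 99.0) / (3*0.83) = 1.1526
Cpk = min(Cpu, Cpl) = 1.1526

1.1526


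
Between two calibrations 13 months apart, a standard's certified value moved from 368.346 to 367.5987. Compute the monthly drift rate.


rate = (v2 - v1) / months
= (367.5987 - 368.346) / 13
= -0.7473 / 13
= -0.0575

-0.0575


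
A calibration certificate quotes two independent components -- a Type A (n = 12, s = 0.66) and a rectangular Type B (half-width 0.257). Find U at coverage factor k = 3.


u_A = s / sqrt(n) = 0.66 / sqrt(12) = 0.19052559
u_B = half_width / sqrt(3) = 0.257 / sqrt(3) = 0.14837902
uc = sqrt(u_A^2 + u_B^2) = sqrt(0.19052559^2 + 0.14837902^2) = 0.24148775
U = k * uc = 3 * 0.24148775
U = 0.7245

0.7245


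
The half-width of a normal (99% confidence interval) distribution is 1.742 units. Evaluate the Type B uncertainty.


u_B = half_width / 2.576
u_B = 1.742 / 2.576
u_B = 0.6762

0.6762


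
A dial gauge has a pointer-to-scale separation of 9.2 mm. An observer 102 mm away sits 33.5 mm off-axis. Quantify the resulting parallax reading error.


error = h * offset / d
= 9.2 * 33.5 / 102
= 3.0216

3.0216


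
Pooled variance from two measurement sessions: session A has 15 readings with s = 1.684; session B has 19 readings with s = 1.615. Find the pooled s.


s_p = sqrt(((n1-1)*s1^2 + (n2-1)*s2^2) / (n1+n2-2))
numerator = (15-1)*1.684^2 + (19-1)*1.615^2 = 39.701984 + 46.94805 = 86.650034
denominator = 15 + 19 - 2 = 32
s_p^2 = 86.650034 / 32 = 2.7078136
s_p = sqrt(2.7078136) = 1.6455

1.6455


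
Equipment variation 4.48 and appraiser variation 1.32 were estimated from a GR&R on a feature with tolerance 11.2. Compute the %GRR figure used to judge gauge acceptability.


GRR = sqrt(EV^2 + AV^2) = sqrt(4.48^2 + 1.32^2) = 4.6704175
%GRR = GRR / tol * 100 = 4.6704175 / 11.2 * 100
%GRR = 41.7002

41.7002


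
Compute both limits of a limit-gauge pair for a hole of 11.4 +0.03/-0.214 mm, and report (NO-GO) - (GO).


GO = nominal - lower_tol (smallest hole = maximum material condition)
GO = 11.4 - 0.214 = 11.186
NO-GO = nominal + upper_tol (largest hole = least material condition)
NO-GO = 11.4 + 0.03 = 11.43
spread = NO-GO - GO = 11.43 - 11.186 = 0.2440

0.2440


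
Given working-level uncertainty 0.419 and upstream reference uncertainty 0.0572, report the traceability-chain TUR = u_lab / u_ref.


TUR = u_lab / u_ref
= 0.419 / 0.0572
= 7.3252

7.3252


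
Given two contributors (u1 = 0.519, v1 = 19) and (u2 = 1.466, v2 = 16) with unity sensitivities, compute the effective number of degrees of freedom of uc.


uc = sqrt(u1^2 + u2^2) = sqrt(0.519^2 + 1.466^2) = 1.5551582
v_eff = uc^4 / (u1^4/v1 + u2^4/v2)
= 1.5551582^4 / (0.519^4/19 + 1.466^4/16)
= 5.8492246 / 0.29249817
v_eff = 19.9975

19.9975


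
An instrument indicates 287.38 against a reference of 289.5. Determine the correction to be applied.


Correction = standard - reading
= 289.5 - 287.38
= 2.1200

2.1200


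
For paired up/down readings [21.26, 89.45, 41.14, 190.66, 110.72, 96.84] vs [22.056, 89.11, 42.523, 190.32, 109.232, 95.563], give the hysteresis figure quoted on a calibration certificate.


|21.26 - 22.056| = 0.7960
|89.45 - 89.11| = 0.3400
|41.14 - 42.523| = 1.3830
|190.66 - 190.32| = 0.3400
|110.72 - 109.232| = 1.4880
|96.84 - 95.563| = 1.2770
hysteresis = max(diffs) = 1.4880

1.4880


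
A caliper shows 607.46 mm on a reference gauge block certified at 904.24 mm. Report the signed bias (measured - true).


Systematic error = measured - true
= 607.46 - 904.24
= -296.7800

-296.7800


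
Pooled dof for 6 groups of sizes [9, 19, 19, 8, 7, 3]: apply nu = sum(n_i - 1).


nu = sum_i (n_i - 1)
nu = ((9 - 1) + (19 - 1) + (19 - 1) + (8 - 1) + (7 - 1) + (3 - 1))
nu = 8 + 18 + 18 + 7 + 6 + 2
nu = 59

59


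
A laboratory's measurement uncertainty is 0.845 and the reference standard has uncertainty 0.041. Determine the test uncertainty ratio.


TUR = u_lab / u_ref
= 0.845 / 0.041
= 20.6098

20.6098


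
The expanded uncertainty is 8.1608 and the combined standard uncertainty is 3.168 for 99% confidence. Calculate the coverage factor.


k = U / uc
k = 8.1608 / 3.168
k = 2.576

2.576


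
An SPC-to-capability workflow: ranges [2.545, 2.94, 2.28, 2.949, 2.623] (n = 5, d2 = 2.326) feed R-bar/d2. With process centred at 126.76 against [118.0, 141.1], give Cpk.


R_bar = (2.545 + 2.94 + 2.28 + 2.949 + 2.623) / 5 = 2.6674
sigma = R_bar / d2 = 2.6674 / 2.326 = 1.1467756
Cp = (USL - LSL)/(6*sigma) = (141.1 - 118.0)/(6*1.1467756) = 3.3572
Cpu = (141.1 - 126.76)/(3*1.1467756) = 4.1682
Cpl = (126.76 - 118.0)/(3*1.1467756) = 2.5463
Cpk = min(Cpu, Cpl) = 2.5463

2.5463


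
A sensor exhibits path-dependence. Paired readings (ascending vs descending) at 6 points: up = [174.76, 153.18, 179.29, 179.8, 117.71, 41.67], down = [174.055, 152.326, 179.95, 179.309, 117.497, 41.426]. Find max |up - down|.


|174.76 - 174.055| = 0.7050
|153.18 - 152.326| = 0.8540
|179.29 - 179.95| = 0.6600
|179.8 - 179.309| = 0.4910
|117.71 - 117.497| = 0.2130
|41.67 - 41.426| = 0.2440
hysteresis = max(diffs) = 0.8540

0.8540


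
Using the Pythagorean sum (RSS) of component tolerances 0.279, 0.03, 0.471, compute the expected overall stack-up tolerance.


RSS = sqrt(0.279^2 + 0.03^2 + 0.471^2)
= sqrt(0.300582)
= 0.5483

0.5483


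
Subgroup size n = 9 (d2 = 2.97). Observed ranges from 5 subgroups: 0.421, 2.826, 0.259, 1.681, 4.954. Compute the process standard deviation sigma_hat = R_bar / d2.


R_bar = (0.421 + 2.826 + 0.259 + 1.681 + 4.954) / 5
R_bar = 10.141 / 5 = 2.0282
sigma_hat = R_bar / d2 = 2.0282 / 2.97 = 0.6829

0.6829


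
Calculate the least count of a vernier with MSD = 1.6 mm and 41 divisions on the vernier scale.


LC = MSD / n_div
= 1.6 / 41
= 0.0390

0.0390


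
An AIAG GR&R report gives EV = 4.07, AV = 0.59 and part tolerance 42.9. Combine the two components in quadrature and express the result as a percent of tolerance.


GRR = sqrt(EV^2 + AV^2) = sqrt(4.07^2 + 0.59^2) = 4.1125418
%GRR = GRR / tol * 100 = 4.1125418 / 42.9 * 100
%GRR = 9.5863

9.5863


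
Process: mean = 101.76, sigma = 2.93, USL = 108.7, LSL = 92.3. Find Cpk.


Cpu = (USL - mean) / (3*sigma) = (108.7 - 101.76) / (3*2.93) = 0.7895
Cpl = (mean - LSL) / (3*sigma) = (101.76 - 92.3) / (3*2.93) = 1.0762
Cpk = min(Cpu, Cpl) = 0.7895

0.7895


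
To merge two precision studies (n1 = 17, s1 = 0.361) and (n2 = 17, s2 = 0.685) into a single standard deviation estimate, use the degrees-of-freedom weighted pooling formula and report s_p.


s_p = sqrt(((n1-1)*s1^2 + (n2-1)*s2^2) / (n1+n2-2))
numerator = (17-1)*0.361^2 + (17-1)*0.685^2 = 2.085136 + 7.5076 = 9.592736
denominator = 17 + 17 - 2 = 32
s_p^2 = 9.592736 / 32 = 0.299773
s_p = sqrt(0.299773) = 0.5475

0.5475


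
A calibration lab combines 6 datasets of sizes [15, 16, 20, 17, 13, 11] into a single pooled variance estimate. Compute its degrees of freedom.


nu = sum_i (n_i - 1)
nu = ((15 - 1) + (16 - 1) + (20 - 1) + (17 - 1) + (13 - 1) + (11 - 1))
nu = 14 + 15 + 19 + 16 + 12 + 10
nu = 86

86


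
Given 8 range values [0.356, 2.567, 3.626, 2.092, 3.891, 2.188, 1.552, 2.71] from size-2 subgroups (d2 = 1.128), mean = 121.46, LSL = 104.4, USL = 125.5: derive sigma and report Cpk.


R_bar = (0.356 + 2.567 + 3.626 + 2.092 + 3.891 + 2.188 + 1.552 + 2.71) / 8 = 2.37275
sigma = R_bar / d2 = 2.37275 / 1.128 = 2.1035018
Cp = (USL - LSL)/(6*sigma) = (125.5 - 104.4)/(6*2.1035018) = 1.6718
Cpu = (125.5 - 121.46)/(3*2.1035018) = 0.6402
Cpl = (121.46 - 104.4)/(3*2.1035018) = 2.7034
Cpk = min(Cpu, Cpl) = 0.6402

0.6402


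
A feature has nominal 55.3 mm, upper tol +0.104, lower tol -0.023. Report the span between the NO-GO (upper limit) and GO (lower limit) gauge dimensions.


GO = nominal - lower_tol (smallest hole = maximum material condition)
GO = 55.3 - 0.023 = 55.277
NO-GO = nominal + upper_tol (largest hole = least material condition)
NO-GO = 55.3 + 0.104 = 55.404
spread = NO-GO - GO = 55.404 - 55.277 = 0.1270

0.1270


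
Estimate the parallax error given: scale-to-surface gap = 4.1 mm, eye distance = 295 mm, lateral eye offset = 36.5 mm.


error = h * offset / d
= 4.1 * 36.5 / 295
= 0.5073

0.5073


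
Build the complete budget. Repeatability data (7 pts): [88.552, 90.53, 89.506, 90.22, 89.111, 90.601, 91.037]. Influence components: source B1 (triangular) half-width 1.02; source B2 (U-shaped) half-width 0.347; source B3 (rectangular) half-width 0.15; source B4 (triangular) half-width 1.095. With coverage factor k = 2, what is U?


mean = (88.552 + 90.53 + 89.506 + 90.22 + 89.111 + 90.601 + 91.037) / 7 = 89.93671429
s = sqrt(sum((x - mean)^2)/(n-1)) = 0.90082327
u_A = s / sqrt(n) = 0.90082327 / sqrt(7) = 0.34047919
u_B1 = 1.02 / sqrt(6) = 0.41641326
u_B2 = 0.347 / sqrt(2) = 0.24536605
u_B3 = 0.15 / sqrt(3) = 0.08660254
u_B4 = 1.095 / sqrt(6) = 0.44703188
uc = sqrt(0.34047919^2 + 0.41641326^2 + 0.24536605^2 + 0.08660254^2 + 0.44703188^2) = 0.74623594
U = k * uc = 2 * 0.74623594
U = 1.4925

1.4925


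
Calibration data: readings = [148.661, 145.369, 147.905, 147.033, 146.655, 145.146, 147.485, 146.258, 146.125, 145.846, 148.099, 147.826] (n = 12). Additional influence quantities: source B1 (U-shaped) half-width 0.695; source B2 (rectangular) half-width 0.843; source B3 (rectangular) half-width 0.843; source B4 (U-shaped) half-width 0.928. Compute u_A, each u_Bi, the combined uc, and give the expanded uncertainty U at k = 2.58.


mean = (148.661 + 145.369 + 147.905 + 147.033 + 146.655 + 145.146 + 147.485 + 146.258 + 146.125 + 145.846 + 148.099 + 147.826) / 12 = 146.8673333
s = sqrt(sum((x - mean)^2)/(n-1)) = 1.142467
u_A = s / sqrt(n) = 1.142467 / sqrt(12) = 0.32980181
u_B1 = 0.695 / sqrt(2) = 0.49143921
u_B2 = 0.843 / sqrt(3) = 0.48670628
u_B3 = 0.843 / sqrt(3) = 0.48670628
u_B4 = 0.928 / sqrt(2) = 0.65619509
uc = sqrt(0.32980181^2 + 0.49143921^2 + 0.48670628^2 + 0.48670628^2 + 0.65619509^2) = 1.120107
U = k * uc = 2.58 * 1.120107
U = 2.8899

2.8899


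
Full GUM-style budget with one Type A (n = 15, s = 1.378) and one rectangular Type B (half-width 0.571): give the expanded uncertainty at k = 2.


u_A = s / sqrt(n) = 1.378 / sqrt(15) = 0.35579807
u_B = half_width / sqrt(3) = 0.571 / sqrt(3) = 0.329667
uc = sqrt(u_A^2 + u_B^2) = sqrt(0.35579807^2 + 0.329667^2) = 0.48504907
U = k * uc = 2 * 0.48504907
U = 0.9701

0.9701


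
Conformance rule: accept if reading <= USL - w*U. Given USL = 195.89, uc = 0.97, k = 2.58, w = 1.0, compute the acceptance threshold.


U = k * uc = 2.58 * 0.97 = 2.5026
guard band g = w * U = 1.0 * 2.5026 = 2.5026
AL = USL - g = 195.89 - 2.5026
AL = 193.3874

193.3874


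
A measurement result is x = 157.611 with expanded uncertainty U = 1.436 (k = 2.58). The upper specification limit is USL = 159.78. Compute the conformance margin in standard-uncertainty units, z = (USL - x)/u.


u = U / k = 1.436 / 2.58 = 0.55658915
margin = |USL - x| = |159.78 - 157.611| = 2.169
z = margin / u = 2.169 / 0.55658915
z = 3.8969

3.8969


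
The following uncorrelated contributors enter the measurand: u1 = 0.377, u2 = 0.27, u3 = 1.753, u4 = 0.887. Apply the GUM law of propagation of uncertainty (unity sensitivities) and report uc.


uc = sqrt(0.377^2 + 0.27^2 + 1.753^2 + 0.887^2)
uc = sqrt(4.074807)
uc = 2.0186

2.0186


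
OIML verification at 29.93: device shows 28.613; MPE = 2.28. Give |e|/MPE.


e = indication - reference = 28.613 - 29.93 = -1.3170
|e| = 1.3170
ratio = |e| / MPE = 1.3170 / 2.28
ratio = 0.5776

0.5776


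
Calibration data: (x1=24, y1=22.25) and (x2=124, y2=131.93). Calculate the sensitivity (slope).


slope = (y2 - y1) / (x2 - x1)
= (131.93 - 22.25) / (124 - 24)
= 109.6800 / 100
= 1.0968

1.0968


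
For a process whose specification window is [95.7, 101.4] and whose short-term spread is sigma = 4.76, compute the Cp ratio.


Cp = (USL - LSL) / (6 * sigma)
= (101.4 - 95.7) / (6 * 4.76)
= 5.7000 / 28.5600
= 0.1996

0.1996


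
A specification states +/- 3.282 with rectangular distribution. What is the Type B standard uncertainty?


u_B = half_width / sqrt(3)
u_B = 3.282 / 1.7320508
u_B = 1.8949

1.8949


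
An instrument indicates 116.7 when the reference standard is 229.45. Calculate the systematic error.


Systematic error = measured - true
= 116.7 - 229.45
= -112.7500

-112.7500


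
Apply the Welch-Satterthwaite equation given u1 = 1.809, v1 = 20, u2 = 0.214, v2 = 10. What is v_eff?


uc = sqrt(u1^2 + u2^2) = sqrt(1.809^2 + 0.214^2) = 1.8216138
v_eff = uc^4 / (u1^4/v1 + u2^4/v2)
= 1.8216138^4 / (1.809^4/20 + 0.214^4/10)
= 11.010961 / 0.53566632
v_eff = 20.5556

20.5556


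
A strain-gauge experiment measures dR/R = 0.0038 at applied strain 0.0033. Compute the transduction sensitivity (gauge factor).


GF = (dR/R) / epsilon
= 0.0038 / 0.0033
= 1.1515

1.1515


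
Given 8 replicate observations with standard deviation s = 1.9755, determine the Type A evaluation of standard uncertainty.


u_A = s / sqrt(n)
u_A = 1.9755 / sqrt(8)
u_A = 1.9755 / 2.8284271
u_A = 0.6984

0.6984


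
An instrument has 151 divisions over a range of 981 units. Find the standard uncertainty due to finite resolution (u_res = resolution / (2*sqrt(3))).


resolution = range / divisions
resolution = 981 / 151 = 6.4966887
u_res = resolution / (2*sqrt(3))
u_res = 6.4966887 / 3.4641016
u_res = 1.8754

1.8754


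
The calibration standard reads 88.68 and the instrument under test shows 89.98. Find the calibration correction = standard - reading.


Correction = standard - reading
= 88.68 - 89.98
= -1.3000

-1.3000


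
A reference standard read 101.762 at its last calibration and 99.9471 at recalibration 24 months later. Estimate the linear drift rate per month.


rate = (v2 - v1) / months
= (99.9471 - 101.762) / 24
= -1.8149 / 24
= -0.0756

-0.0756


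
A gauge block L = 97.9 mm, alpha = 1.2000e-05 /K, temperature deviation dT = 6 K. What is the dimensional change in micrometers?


dL = L * alpha * dT
= 97.9 * 1.2000e-05 * 6
= 0.0070488 mm
dL_um = 0.0070488 * 1000 = 7.0488 um

7.0488


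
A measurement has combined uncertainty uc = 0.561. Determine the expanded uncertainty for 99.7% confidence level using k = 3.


U = k * uc
U = 3 * 0.561
U = 1.6830

1.6830


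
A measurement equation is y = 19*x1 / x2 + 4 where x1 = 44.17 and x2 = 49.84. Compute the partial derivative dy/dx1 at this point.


y = 19*x1 / x2 + 4
dy/dx1 = 19/x2
Evaluate at x2 = 49.84: c1 = 19 / 49.84
c1 = 0.3812

0.3812


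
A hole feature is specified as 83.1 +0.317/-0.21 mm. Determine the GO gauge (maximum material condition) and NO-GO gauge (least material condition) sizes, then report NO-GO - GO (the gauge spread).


GO = nominal - lower_tol (smallest hole = maximum material condition)
GO = 83.1 - 0.21 = 82.89
NO-GO = nominal + upper_tol (largest hole = least material condition)
NO-GO = 83.1 + 0.317 = 83.417
spread = NO-GO - GO = 83.417 - 82.89 = 0.5270

0.5270


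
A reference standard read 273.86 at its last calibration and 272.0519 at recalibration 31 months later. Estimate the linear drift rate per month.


rate = (v2 - v1) / months
= (272.0519 - 273.86) / 31
= -1.8081 / 31
= -0.0583

-0.0583


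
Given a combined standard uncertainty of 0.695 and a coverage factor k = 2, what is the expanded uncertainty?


U = k * uc
U = 2 * 0.695
U = 1.3900

1.3900


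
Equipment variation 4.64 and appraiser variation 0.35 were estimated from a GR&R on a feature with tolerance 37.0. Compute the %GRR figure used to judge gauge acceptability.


GRR = sqrt(EV^2 + AV^2) = sqrt(4.64^2 + 0.35^2) = 4.6531817
%GRR = GRR / tol * 100 = 4.6531817 / 37.0 * 100
%GRR = 12.5762

12.5762


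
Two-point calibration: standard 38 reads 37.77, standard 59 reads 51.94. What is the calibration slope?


slope = (y2 - y1) / (x2 - x1)
= (51.94 - 37.77) / (59 - 38)
= 14.1700 / 21
= 0.6748

0.6748


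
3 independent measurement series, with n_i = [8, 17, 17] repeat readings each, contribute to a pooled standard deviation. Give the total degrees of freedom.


nu = sum_i (n_i - 1)
nu = ((8 - 1) + (17 - 1) + (17 - 1))
nu = 7 + 16 + 16
nu = 39

39


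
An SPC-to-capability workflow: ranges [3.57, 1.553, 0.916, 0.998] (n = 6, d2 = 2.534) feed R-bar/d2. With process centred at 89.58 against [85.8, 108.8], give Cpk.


R_bar = (3.57 + 1.553 + 0.916 + 0.998) / 4 = 1.75925
sigma = R_bar / d2 = 1.75925 / 2.534 = 0.69425809
Cp = (USL - LSL)/(6*sigma) = (108.8 - 85.8)/(6*0.69425809) = 5.5215
Cpu = (108.8 - 89.58)/(3*0.69425809) = 9.2281
Cpl = (89.58 - 85.8)/(3*0.69425809) = 1.8149
Cpk = min(Cpu, Cpl) = 1.8149

1.8149


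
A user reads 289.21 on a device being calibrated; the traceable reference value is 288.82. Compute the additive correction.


Correction = standard - reading
= 288.82 - 289.21
= -0.3900

-0.3900


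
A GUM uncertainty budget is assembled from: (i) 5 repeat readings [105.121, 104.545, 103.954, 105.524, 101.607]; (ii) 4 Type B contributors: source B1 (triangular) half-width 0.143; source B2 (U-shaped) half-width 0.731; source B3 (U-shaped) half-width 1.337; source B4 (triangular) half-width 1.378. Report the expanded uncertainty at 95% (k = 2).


mean = (105.121 + 104.545 + 103.954 + 105.524 + 101.607) / 5 = 104.1502
s = sqrt(sum((x - mean)^2)/(n-1)) = 1.540455
u_A = s / sqrt(n) = 1.540455 / sqrt(5) = 0.68891242
u_B1 = 0.143 / sqrt(6) = 0.058379506
u_B2 = 0.731 / sqrt(2) = 0.51689506
u_B3 = 1.337 / sqrt(2) = 0.94540177
u_B4 = 1.378 / sqrt(6) = 0.56256614
uc = sqrt(0.68891242^2 + 0.058379506^2 + 0.51689506^2 + 0.94540177^2 + 0.56256614^2) = 1.3983755
U = k * uc = 2 * 1.3983755
U = 2.7968

2.7968


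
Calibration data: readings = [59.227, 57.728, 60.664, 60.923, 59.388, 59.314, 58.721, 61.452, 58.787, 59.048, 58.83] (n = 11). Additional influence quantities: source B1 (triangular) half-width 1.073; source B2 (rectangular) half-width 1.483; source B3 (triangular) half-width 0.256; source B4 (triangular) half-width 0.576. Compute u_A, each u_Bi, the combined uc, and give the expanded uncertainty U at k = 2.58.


mean = (59.227 + 57.728 + 60.664 + 60.923 + 59.388 + 59.314 + 58.721 + 61.452 + 58.787 + 59.048 + 58.83) / 11 = 59.462
s = sqrt(sum((x - mean)^2)/(n-1)) = 1.1047313
u_A = s / sqrt(n) = 1.1047313 / sqrt(11) = 0.33308902
u_B1 = 1.073 / sqrt(6) = 0.43805042
u_B2 = 1.483 / sqrt(3) = 0.85621045
u_B3 = 0.256 / sqrt(6) = 0.10451156
u_B4 = 0.576 / sqrt(6) = 0.23515102
uc = sqrt(0.33308902^2 + 0.43805042^2 + 0.85621045^2 + 0.10451156^2 + 0.23515102^2) = 1.049834
U = k * uc = 2.58 * 1.049834
U = 2.7086

2.7086


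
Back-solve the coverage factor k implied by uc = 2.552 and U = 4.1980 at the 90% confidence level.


k = U / uc
k = 4.1980 / 2.552
k = 1.645

1.645


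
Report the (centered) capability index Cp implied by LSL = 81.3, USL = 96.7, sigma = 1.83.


Cp = (USL - LSL) / (6 * sigma)
= (96.7 - 81.3) / (6 * 1.83)
= 15.4000 / 10.9800
= 1.4026

1.4026


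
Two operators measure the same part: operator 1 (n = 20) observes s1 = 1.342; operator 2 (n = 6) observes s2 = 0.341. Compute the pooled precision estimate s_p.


s_p = sqrt(((n1-1)*s1^2 + (n2-1)*s2^2) / (n1+n2-2))
numerator = (20-1)*1.342^2 + (6-1)*0.341^2 = 34.218316 + 0.581405 = 34.799721
denominator = 20 + 6 - 2 = 24
s_p^2 = 34.799721 / 24 = 1.4499884
s_p = sqrt(1.4499884) = 1.2042

1.2042


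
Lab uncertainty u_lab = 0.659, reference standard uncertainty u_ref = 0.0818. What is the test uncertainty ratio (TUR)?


TUR = u_lab / u_ref
= 0.659 / 0.0818
= 8.0562

8.0562


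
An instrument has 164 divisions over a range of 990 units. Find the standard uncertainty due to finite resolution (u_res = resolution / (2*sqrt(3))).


resolution = range / divisions
resolution = 990 / 164 = 6.0365854
u_res = resolution / (2*sqrt(3))
u_res = 6.0365854 / 3.4641016
u_res = 1.7426

1.7426


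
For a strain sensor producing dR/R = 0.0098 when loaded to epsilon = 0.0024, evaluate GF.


GF = (dR/R) / epsilon
= 0.0098 / 0.0024
= 4.0833

4.0833


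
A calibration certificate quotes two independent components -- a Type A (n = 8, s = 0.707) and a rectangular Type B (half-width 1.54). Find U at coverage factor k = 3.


u_A = s / sqrt(n) = 0.707 / sqrt(8) = 0.24996225
u_B = half_width / sqrt(3) = 1.54 / sqrt(3) = 0.88911941
uc = sqrt(u_A^2 + u_B^2) = sqrt(0.24996225^2 + 0.88911941^2) = 0.92358781
U = k * uc = 3 * 0.92358781
U = 2.7708

2.7708


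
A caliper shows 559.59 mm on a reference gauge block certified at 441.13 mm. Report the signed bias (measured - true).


Systematic error = measured - true
= 559.59 - 441.13
= 118.4600

118.4600


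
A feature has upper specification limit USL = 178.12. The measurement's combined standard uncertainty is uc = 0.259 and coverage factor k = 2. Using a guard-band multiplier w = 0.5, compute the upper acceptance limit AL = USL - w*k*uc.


U = k * uc = 2 * 0.259 = 0.518
guard band g = w * U = 0.5 * 0.518 = 0.259
AL = USL - g = 178.12 - 0.259
AL = 177.8610

177.8610


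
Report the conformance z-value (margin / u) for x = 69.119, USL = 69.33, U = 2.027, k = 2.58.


u = U / k = 2.027 / 2.58 = 0.78565891
margin = |USL - x| = |69.33 - 69.119| = 0.211
z = margin / u = 0.211 / 0.78565891
z = 0.2686

0.2686


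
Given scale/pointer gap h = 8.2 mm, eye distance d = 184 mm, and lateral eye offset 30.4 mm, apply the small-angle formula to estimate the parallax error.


error = h * offset / d
= 8.2 * 30.4 / 184
= 1.3548

1.3548


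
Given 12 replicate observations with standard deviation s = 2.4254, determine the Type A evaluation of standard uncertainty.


u_A = s / sqrt(n)
u_A = 2.4254 / sqrt(12)
u_A = 2.4254 / 3.4641016
u_A = 0.7002

0.7002


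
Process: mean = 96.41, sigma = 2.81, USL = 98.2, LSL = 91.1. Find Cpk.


Cpu = (USL - mean) / (3*sigma) = (98.2 - 96.41) / (3*2.81) = 0.2123
Cpl = (mean - LSL) / (3*sigma) = (96.41 - 91.1) / (3*2.81) = 0.6299
Cpk = min(Cpu, Cpl) = 0.2123

0.2123


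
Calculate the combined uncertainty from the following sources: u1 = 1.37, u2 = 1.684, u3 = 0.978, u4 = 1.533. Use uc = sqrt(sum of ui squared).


uc = sqrt(1.37^2 + 1.684^2 + 0.978^2 + 1.533^2)
uc = sqrt(8.019329)
uc = 2.8318

2.8318


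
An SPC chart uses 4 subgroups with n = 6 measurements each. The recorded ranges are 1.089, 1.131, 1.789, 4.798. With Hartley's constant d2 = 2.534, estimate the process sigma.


R_bar = (1.089 + 1.131 + 1.789 + 4.798) / 4
R_bar = 8.807 / 4 = 2.20175
sigma_hat = R_bar / d2 = 2.20175 / 2.534 = 0.8689

0.8689


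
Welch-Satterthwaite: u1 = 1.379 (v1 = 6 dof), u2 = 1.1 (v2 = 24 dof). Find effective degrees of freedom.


uc = sqrt(u1^2 + u2^2) = sqrt(1.379^2 + 1.1^2) = 1.7639844
v_eff = uc^4 / (u1^4/v1 + u2^4/v2)
= 1.7639844^4 / (1.379^4/6 + 1.1^4/24)
= 9.6823095 / 0.66371058
v_eff = 14.5882

14.5882


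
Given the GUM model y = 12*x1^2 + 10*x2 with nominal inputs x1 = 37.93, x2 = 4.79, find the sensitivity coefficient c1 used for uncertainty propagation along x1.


y = 12*x1^2 + 10*x2
dy/dx1 = 2*12*x1
Evaluate at x1 = 37.93: c1 = 24 * 37.93
c1 = 910.3200

910.3200


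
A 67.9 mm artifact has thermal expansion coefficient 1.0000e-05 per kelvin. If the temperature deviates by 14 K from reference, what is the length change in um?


dL = L * alpha * dT
= 67.9 * 1.0000e-05 * 14
= 0.0095060 mm
dL_um = 0.0095060 * 1000 = 9.5060 um

9.5060


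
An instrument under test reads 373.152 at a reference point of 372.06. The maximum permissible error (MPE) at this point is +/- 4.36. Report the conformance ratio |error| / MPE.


e = indication - reference = 373.152 - 372.06 = 1.0920
|e| = 1.0920
ratio = |e| / MPE = 1.0920 / 4.36
ratio = 0.2505

0.2505


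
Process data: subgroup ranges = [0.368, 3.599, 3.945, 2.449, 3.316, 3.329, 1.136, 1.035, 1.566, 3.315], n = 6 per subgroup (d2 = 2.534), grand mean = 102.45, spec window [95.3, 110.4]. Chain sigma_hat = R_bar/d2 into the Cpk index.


R_bar = (0.368 + 3.599 + 3.945 + 2.449 + 3.316 + 3.329 + 1.136 + 1.035 + 1.566 + 3.315) / 10 = 2.4058
sigma = R_bar / d2 = 2.4058 / 2.534 = 0.94940805
Cp = (USL - LSL)/(6*sigma) = (110.4 - 95.3)/(6*0.94940805) = 2.6508
Cpu = (110.4 - 102.45)/(3*0.94940805) = 2.7912
Cpl = (102.45 - 95.3)/(3*0.94940805) = 2.5103
Cpk = min(Cpu, Cpl) = 2.5103

2.5103


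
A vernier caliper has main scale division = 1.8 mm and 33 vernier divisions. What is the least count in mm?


LC = MSD / n_div
= 1.8 / 33
= 0.0545

0.0545


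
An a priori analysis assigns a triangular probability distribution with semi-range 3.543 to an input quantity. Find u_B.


u_B = half_width / sqrt(6)
u_B = 3.543 / 2.4494897
u_B = 1.4464

1.4464


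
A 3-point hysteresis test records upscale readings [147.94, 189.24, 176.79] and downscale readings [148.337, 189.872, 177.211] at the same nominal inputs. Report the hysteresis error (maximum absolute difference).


|147.94 - 148.337| = 0.3970
|189.24 - 189.872| = 0.6320
|176.79 - 177.211| = 0.4210
hysteresis = max(diffs) = 0.6320

0.6320


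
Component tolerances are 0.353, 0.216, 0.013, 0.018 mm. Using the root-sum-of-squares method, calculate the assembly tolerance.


RSS = sqrt(0.353^2 + 0.216^2 + 0.013^2 + 0.018^2)
= sqrt(0.171758)
= 0.4144

0.4144


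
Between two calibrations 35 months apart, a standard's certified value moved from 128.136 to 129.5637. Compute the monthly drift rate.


rate = (v2 - v1) / months
= (129.5637 - 128.136) / 35
= 1.4277 / 35
= 0.0408

0.0408


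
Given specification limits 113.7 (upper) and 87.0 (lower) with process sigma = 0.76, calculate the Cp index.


Cp = (USL - LSL) / (6 * sigma)
= (113.7 - 87.0) / (6 * 0.76)
= 26.7000 / 4.5600
= 5.8553

5.8553


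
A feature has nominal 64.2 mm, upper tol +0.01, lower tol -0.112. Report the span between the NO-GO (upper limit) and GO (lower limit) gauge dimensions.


GO = nominal - lower_tol (smallest hole = maximum material condition)
GO = 64.2 - 0.112 = 64.088
NO-GO = nominal + upper_tol (largest hole = least material condition)
NO-GO = 64.2 + 0.01 = 64.21
spread = NO-GO - GO = 64.21 - 64.088 = 0.1220

0.1220


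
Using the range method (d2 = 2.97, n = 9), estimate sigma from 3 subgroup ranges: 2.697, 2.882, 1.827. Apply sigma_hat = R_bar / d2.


R_bar = (2.697 + 2.882 + 1.827) / 3
R_bar = 7.406 / 3 = 2.4686667
sigma_hat = R_bar / d2 = 2.4686667 / 2.97 = 0.8312

0.8312


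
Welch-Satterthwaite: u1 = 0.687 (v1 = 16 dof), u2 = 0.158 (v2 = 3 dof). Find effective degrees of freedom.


uc = sqrt(u1^2 + u2^2) = sqrt(0.687^2 + 0.158^2) = 0.70493475
v_eff = uc^4 / (u1^4/v1 + u2^4/v2)
= 0.70493475^4 / (0.687^4/16 + 0.158^4/3)
= 0.24694241 / 0.014129905
v_eff = 17.4766

17.4766


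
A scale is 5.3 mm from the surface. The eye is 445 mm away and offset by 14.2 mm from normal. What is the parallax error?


error = h * offset / d
= 5.3 * 14.2 / 445
= 0.1691

0.1691


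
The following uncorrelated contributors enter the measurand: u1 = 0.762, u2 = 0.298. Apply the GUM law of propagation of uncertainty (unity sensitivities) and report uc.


uc = sqrt(0.762^2 + 0.298^2)
uc = sqrt(0.669448)
uc = 0.8182

0.8182


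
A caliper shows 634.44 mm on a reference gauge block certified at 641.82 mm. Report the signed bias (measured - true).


Systematic error = measured - true
= 634.44 - 641.82
= -7.3800

-7.3800


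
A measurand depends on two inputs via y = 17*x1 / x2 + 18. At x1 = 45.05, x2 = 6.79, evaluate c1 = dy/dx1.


y = 17*x1 / x2 + 18
dy/dx1 = 17/x2
Evaluate at x2 = 6.79: c1 = 17 / 6.79
c1 = 2.5037

2.5037


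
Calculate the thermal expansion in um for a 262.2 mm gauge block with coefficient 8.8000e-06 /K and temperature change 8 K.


dL = L * alpha * dT
= 262.2 * 8.8000e-06 * 8
= 0.0184589 mm
dL_um = 0.0184589 * 1000 = 18.4589 um

18.4589


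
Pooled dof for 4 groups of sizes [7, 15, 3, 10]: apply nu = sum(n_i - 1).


nu = sum_i (n_i - 1)
nu = ((7 - 1) + (15 - 1) + (3 - 1) + (10 - 1))
nu = 6 + 14 + 2 + 9
nu = 31

31


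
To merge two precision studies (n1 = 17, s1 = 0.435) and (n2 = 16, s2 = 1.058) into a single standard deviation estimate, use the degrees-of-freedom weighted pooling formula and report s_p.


s_p = sqrt(((n1-1)*s1^2 + (n2-1)*s2^2) / (n1+n2-2))
numerator = (17-1)*0.435^2 + (16-1)*1.058^2 = 3.0276 + 16.79046 = 19.81806
denominator = 17 + 16 - 2 = 31
s_p^2 = 19.81806 / 31 = 0.63929226
s_p = sqrt(0.63929226) = 0.7996

0.7996


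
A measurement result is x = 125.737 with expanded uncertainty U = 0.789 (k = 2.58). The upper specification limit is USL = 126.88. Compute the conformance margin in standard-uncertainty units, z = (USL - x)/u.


u = U / k = 0.789 / 2.58 = 0.30581395
margin = |USL - x| = |126.88 - 125.737| = 1.143
z = margin / u = 1.143 / 0.30581395
z = 3.7376

3.7376


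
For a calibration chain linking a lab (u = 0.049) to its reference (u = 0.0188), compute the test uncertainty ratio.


TUR = u_lab / u_ref
= 0.049 / 0.0188
= 2.6064

2.6064


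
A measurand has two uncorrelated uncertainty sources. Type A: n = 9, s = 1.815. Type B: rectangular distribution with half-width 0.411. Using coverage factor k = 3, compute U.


u_A = s / sqrt(n) = 1.815 / sqrt(9) = 0.605
u_B = half_width / sqrt(3) = 0.411 / sqrt(3) = 0.23729096
uc = sqrt(u_A^2 + u_B^2) = sqrt(0.605^2 + 0.23729096^2) = 0.64987076
U = k * uc = 3 * 0.64987076
U = 1.9496

1.9496


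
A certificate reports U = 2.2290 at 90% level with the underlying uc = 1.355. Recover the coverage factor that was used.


k = U / uc
k = 2.2290 / 1.355
k = 1.645

1.645


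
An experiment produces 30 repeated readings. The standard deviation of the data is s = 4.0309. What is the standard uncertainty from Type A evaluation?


u_A = s / sqrt(n)
u_A = 4.0309 / sqrt(30)
u_A = 4.0309 / 5.4772256
u_A = 0.7359

0.7359


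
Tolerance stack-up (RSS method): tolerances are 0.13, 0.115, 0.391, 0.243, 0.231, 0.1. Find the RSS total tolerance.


RSS = sqrt(0.13^2 + 0.115^2 + 0.391^2 + 0.243^2 + 0.231^2 + 0.1^2)
= sqrt(0.305416)
= 0.5526

0.5526


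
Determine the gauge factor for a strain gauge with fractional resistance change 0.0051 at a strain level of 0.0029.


GF = (dR/R) / epsilon
= 0.0051 / 0.0029
= 1.7586

1.7586


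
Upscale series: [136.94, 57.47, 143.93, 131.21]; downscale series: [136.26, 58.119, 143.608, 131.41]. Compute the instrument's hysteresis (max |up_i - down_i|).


|136.94 - 136.26| = 0.6800
|57.47 - 58.119| = 0.6490
|143.93 - 143.608| = 0.3220
|131.21 - 131.41| = 0.2000
hysteresis = max(diffs) = 0.6800

0.6800


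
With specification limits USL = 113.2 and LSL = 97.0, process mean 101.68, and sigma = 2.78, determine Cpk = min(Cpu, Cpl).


Cpu = (USL - mean) / (3*sigma) = (113.2 - 101.68) / (3*2.78) = 1.3813
Cpl = (mean - LSL) / (3*sigma) = (101.68 - 97.0) / (3*2.78) = 0.5612
Cpk = min(Cpu, Cpl) = 0.5612

0.5612


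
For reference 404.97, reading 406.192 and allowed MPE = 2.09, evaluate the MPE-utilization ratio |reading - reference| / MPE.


e = indication - reference = 406.192 - 404.97 = 1.2220
|e| = 1.2220
ratio = |e| / MPE = 1.2220 / 2.09
ratio = 0.5847

0.5847


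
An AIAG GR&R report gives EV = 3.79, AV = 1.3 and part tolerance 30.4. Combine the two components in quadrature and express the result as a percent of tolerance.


GRR = sqrt(EV^2 + AV^2) = sqrt(3.79^2 + 1.3^2) = 4.0067568
%GRR = GRR / tol * 100 = 4.0067568 / 30.4 * 100
%GRR = 13.1801

13.1801


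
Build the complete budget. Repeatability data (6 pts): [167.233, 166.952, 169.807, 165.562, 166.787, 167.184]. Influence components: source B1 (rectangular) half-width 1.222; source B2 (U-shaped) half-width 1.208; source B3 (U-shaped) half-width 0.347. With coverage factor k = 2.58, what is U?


mean = (167.233 + 166.952 + 169.807 + 165.562 + 166.787 + 167.184) / 6 = 167.2541667
s = sqrt(sum((x - mean)^2)/(n-1)) = 1.3925018
u_A = s / sqrt(n) = 1.3925018 / sqrt(6) = 0.56848648
u_B1 = 1.222 / sqrt(3) = 0.70552203
u_B2 = 1.208 / sqrt(2) = 0.85418499
u_B3 = 0.347 / sqrt(2) = 0.24536605
uc = sqrt(0.56848648^2 + 0.70552203^2 + 0.85418499^2 + 0.24536605^2) = 1.269163
U = k * uc = 2.58 * 1.269163
U = 3.2744

3.2744


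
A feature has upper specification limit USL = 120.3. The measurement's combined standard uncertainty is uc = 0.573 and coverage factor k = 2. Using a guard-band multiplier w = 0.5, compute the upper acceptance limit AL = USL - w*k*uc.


U = k * uc = 2 * 0.573 = 1.146
guard band g = w * U = 0.5 * 1.146 = 0.573
AL = USL - g = 120.3 - 0.573
AL = 119.7270

119.7270


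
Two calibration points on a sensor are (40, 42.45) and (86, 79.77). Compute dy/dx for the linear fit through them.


slope = (y2 - y1) / (x2 - x1)
= (79.77 - 42.45) / (86 - 40)
= 37.3200 / 46
= 0.8113

0.8113


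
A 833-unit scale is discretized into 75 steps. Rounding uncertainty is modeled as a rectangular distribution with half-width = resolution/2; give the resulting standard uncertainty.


resolution = range / divisions
resolution = 833 / 75 = 11.106667
u_res = resolution / (2*sqrt(3))
u_res = 11.106667 / 3.4641016
u_res = 3.2062

3.2062
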